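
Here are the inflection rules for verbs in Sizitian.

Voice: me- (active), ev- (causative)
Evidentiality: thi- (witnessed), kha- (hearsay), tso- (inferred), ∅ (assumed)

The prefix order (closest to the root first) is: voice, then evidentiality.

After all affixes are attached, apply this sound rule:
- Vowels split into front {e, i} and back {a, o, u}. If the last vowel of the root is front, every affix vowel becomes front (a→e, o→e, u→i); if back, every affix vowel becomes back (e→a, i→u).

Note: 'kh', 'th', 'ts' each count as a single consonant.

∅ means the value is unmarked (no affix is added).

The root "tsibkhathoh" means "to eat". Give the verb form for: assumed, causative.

avtsibkhathoh

Attach voice causative ev- → evtsibkhathoh.
evidentiality = assumed: zero marking, form stays evtsibkhathoh.
Apply vowel harmony: evtsibkhathoh → avtsibkhathoh.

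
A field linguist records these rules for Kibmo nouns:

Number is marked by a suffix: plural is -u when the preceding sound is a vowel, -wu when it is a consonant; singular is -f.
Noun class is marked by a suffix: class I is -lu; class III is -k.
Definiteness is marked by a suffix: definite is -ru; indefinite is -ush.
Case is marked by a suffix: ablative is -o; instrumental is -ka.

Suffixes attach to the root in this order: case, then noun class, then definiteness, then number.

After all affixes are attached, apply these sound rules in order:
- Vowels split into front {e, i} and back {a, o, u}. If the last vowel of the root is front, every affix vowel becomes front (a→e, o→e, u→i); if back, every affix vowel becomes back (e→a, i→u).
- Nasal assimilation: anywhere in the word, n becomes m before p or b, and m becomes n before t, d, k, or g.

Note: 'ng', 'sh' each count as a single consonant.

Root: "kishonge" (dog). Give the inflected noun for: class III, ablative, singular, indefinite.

Attach case ablative -o → kishongeo.
Attach noun class class III -k → kishongeok.
Attach definiteness indefinite -ush → kishongeokush.
Attach number singular -f → kishongeokushf.
Apply vowel harmony: kishongeokushf → kishongeekishf.
Nasal assimilation: no change.

kishongeekishf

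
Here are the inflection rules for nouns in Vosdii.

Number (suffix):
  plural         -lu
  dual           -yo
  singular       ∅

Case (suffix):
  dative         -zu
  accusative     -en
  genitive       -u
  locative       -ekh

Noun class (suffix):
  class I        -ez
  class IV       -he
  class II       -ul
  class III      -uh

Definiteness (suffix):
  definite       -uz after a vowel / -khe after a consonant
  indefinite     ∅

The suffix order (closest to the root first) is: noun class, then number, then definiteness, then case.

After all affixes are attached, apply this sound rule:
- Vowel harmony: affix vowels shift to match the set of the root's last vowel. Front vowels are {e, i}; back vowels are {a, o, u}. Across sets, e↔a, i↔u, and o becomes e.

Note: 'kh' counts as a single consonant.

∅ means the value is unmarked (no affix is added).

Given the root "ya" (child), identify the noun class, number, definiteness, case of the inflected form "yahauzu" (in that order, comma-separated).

class IV, singular, definite, genitive

Segment: ya-he-uz-u.
noun class: -he → class IV.
number: ∅ → singular.
definiteness: -uz/khe → definite.
case: -u → genitive.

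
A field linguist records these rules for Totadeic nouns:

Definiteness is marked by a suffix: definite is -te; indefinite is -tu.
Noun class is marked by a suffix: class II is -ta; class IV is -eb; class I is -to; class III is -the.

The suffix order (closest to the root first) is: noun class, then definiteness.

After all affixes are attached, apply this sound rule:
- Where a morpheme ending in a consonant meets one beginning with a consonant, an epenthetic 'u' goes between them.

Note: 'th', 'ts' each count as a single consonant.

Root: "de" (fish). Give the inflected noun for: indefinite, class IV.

Attach noun class class IV -eb → deeb.
Attach definiteness indefinite -tu → deebtu.
Apply epenthesis: deebtu → deebutu.

deebutu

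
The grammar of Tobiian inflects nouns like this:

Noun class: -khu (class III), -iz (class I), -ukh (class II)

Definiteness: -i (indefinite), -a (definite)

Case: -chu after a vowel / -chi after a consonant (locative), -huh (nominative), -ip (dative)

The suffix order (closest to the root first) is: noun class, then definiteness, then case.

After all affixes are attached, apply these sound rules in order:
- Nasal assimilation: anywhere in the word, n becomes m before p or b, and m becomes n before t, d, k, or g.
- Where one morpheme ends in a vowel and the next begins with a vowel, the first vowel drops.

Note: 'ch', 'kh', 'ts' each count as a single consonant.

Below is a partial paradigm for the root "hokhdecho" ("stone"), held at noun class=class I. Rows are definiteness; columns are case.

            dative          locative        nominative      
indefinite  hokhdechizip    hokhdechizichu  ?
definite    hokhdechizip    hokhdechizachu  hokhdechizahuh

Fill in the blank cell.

Attach noun class class I -iz → hokhdechoiz.
Attach definiteness indefinite -i → hokhdechoizi.
Attach case nominative -huh → hokhdechoizihuh.
Nasal assimilation: no change.
Apply vowel deletion: hokhdechoizihuh → hokhdechizihuh.

hokhdechizihuh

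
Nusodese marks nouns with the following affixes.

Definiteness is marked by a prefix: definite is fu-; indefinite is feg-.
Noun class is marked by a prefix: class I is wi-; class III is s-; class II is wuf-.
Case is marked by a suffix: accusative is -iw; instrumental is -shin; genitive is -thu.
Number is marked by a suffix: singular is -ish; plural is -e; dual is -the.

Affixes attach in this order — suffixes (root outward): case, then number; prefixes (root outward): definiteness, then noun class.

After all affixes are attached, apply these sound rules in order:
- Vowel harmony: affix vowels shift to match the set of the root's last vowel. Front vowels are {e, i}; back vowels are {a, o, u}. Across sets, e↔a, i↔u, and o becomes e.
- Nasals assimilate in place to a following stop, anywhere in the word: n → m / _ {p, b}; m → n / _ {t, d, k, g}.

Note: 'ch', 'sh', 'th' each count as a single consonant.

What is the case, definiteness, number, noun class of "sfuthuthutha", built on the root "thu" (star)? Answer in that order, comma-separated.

Segment: s-fu-thu-thu-the.
case: -thu → genitive.
definiteness: fu- → definite.
number: -the → dual.
noun class: s- → class III.

genitive, definite, dual, class III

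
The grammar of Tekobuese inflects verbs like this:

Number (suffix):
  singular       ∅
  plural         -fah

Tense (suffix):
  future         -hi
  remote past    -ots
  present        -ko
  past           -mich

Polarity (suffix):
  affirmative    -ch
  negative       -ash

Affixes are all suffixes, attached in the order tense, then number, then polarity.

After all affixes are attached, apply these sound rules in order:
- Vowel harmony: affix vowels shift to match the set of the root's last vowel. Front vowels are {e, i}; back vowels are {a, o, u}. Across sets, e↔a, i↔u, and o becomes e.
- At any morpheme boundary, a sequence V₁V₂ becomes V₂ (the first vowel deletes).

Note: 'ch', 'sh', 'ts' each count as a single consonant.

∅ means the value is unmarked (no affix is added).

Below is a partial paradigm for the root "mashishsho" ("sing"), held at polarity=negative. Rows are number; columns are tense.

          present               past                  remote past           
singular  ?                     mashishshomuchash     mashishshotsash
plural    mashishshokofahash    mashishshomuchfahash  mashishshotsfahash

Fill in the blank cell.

Attach tense present -ko → mashishshoko.
number = singular: zero marking, form stays mashishshoko.
Attach polarity negative -ash → mashishshokoash.
Vowel harmony: no change.
Apply vowel deletion: mashishshokoash → mashishshokash.

mashishshokash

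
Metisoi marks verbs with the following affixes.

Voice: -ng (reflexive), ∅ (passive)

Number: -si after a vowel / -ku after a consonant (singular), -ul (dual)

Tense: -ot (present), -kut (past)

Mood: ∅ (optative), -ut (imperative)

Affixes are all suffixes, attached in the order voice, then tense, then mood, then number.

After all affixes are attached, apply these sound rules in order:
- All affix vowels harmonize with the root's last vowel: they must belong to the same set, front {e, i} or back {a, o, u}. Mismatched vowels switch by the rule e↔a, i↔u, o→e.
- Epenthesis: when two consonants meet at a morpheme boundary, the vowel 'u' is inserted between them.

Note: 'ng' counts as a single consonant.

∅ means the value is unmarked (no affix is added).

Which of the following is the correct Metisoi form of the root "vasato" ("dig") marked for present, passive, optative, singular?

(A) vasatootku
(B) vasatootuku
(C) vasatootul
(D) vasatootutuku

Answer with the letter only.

B

voice = passive: zero marking, form stays vasato.
Attach tense present -ot → vasatoot.
mood = optative: zero marking, form stays vasatoot.
Attach number singular -ku (after consonant 't') → vasatootku.
Vowel harmony: no change.
Apply epenthesis: vasatootku → vasatootuku.
So the correct form is vasatootuku, option (B).
(A) vasatootku is wrong: it fails to apply the sound rule(s).
(C) vasatootul is wrong: it uses dual instead of singular for number.
(D) vasatootutuku is wrong: it uses imperative instead of optative for mood.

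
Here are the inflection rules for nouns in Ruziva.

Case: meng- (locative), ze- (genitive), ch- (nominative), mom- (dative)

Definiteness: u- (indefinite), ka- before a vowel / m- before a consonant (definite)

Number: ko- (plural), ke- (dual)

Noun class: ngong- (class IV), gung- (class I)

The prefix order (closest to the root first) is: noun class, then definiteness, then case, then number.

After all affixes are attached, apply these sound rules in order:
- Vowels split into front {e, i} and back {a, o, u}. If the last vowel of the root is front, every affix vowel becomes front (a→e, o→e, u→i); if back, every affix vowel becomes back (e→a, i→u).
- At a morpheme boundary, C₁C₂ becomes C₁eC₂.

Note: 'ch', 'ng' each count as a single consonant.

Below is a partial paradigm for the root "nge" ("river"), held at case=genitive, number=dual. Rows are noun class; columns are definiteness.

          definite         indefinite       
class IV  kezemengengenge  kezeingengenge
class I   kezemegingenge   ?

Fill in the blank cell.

kezeigingenge

Attach noun class class I gung- → gungnge.
Attach definiteness indefinite u- → ugungnge.
Attach case genitive ze- → zeugungnge.
Attach number dual ke- → kezeugungnge.
Apply vowel harmony: kezeugungnge → kezeigingnge.
Apply epenthesis: kezeigingnge → kezeigingenge.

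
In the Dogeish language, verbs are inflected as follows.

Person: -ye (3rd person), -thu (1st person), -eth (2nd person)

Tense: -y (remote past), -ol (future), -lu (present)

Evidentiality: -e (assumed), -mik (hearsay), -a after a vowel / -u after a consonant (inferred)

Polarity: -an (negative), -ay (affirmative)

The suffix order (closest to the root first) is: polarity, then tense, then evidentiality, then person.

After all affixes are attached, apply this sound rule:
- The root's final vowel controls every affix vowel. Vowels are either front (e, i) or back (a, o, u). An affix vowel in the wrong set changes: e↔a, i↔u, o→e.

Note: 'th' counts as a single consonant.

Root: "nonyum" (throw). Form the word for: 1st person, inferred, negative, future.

nonyumanoluthu

Attach polarity negative -an → nonyuman.
Attach tense future -ol → nonyumanol.
Attach evidentiality inferred -u (after consonant 'l') → nonyumanolu.
Attach person 1st person -thu → nonyumanoluthu.
Vowel harmony: no change.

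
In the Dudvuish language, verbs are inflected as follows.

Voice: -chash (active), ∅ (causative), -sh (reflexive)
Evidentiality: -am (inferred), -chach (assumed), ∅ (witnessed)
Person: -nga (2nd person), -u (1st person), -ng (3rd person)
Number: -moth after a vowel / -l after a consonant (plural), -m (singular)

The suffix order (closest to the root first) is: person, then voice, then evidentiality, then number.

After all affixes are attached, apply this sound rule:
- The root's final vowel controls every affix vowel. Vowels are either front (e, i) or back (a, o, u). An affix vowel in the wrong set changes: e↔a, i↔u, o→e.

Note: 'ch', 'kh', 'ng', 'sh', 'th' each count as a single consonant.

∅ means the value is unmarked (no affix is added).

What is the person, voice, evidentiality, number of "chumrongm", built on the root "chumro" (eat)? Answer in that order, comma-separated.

Segment: chumro-ng-m.
person: -ng → 3rd person.
voice: ∅ → causative.
evidentiality: ∅ → witnessed.
number: -m → singular.

3rd person, causative, witnessed, singular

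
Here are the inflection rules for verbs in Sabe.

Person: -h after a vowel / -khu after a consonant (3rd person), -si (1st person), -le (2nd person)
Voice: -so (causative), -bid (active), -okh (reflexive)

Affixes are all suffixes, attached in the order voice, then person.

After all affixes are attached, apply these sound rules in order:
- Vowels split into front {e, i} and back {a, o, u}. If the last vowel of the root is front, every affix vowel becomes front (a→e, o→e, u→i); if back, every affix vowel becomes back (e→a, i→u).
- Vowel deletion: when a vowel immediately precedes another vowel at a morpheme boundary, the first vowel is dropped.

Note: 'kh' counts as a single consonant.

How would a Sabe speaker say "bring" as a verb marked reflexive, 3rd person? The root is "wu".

wokhkhu

Attach voice reflexive -okh → wuokh.
Attach person 3rd person -khu (after consonant 'kh') → wuokhkhu.
Vowel harmony: no change.
Apply vowel deletion: wuokhkhu → wokhkhu.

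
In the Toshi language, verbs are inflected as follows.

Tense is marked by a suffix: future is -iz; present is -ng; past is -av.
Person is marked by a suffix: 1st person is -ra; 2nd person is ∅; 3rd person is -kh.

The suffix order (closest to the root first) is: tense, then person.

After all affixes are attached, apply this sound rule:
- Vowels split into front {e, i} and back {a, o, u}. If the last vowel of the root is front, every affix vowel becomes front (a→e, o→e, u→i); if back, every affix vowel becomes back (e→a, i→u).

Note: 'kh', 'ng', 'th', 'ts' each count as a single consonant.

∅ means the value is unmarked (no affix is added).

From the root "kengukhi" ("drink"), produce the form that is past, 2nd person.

Attach tense past -av → kengukhiav.
person = 2nd person: zero marking, form stays kengukhiav.
Apply vowel harmony: kengukhiav → kengukhiev.

kengukhiev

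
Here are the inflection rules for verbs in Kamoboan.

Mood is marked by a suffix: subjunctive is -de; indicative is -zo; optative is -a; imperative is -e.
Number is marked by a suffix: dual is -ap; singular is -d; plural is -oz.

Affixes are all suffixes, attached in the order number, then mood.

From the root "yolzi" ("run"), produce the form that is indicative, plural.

Attach number plural -oz → yolzioz.
Attach mood indicative -zo → yolziozzo.

yolziozzo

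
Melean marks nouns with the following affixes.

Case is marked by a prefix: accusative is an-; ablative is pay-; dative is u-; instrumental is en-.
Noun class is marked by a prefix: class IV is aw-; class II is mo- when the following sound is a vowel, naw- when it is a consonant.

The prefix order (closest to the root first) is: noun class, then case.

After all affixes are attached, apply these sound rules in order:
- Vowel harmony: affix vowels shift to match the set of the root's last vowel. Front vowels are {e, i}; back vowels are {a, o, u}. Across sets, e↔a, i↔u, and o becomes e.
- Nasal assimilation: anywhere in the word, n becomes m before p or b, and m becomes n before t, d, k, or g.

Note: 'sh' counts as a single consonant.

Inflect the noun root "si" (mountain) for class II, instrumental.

ennewsi

Attach noun class class II naw- (before consonant 's') → nawsi.
Attach case instrumental en- → ennawsi.
Apply vowel harmony: ennawsi → ennewsi.
Nasal assimilation: no change.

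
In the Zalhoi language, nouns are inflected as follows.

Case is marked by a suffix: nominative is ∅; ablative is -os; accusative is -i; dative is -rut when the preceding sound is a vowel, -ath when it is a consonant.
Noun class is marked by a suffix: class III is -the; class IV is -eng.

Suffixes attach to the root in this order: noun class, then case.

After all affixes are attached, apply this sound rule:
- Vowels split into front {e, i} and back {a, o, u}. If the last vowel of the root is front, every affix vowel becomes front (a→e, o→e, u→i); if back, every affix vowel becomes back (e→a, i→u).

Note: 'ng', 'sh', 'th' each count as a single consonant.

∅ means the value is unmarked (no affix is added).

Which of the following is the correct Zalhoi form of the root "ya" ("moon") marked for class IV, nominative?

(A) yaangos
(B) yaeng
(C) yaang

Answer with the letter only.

Attach noun class class IV -eng → yaeng.
case = nominative: zero marking, form stays yaeng.
Apply vowel harmony: yaeng → yaang.
So the correct form is yaang, option (C).
(B) yaeng is wrong: it fails to apply the sound rule(s).
(A) yaangos is wrong: it uses ablative instead of nominative for case.

C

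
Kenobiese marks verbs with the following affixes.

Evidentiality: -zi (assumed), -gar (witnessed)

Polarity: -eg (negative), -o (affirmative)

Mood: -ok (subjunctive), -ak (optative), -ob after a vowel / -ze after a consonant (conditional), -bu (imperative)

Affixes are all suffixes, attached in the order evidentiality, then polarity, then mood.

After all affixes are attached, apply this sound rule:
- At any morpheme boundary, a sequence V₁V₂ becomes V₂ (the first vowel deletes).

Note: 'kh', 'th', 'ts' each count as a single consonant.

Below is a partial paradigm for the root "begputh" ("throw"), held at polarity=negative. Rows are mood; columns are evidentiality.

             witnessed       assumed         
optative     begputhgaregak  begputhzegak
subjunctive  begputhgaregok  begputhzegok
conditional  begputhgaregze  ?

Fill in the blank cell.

Attach evidentiality assumed -zi → begputhzi.
Attach polarity negative -eg → begputhzieg.
Attach mood conditional -ze (after consonant 'g') → begputhziegze.
Apply vowel deletion: begputhziegze → begputhzegze.

begputhzegze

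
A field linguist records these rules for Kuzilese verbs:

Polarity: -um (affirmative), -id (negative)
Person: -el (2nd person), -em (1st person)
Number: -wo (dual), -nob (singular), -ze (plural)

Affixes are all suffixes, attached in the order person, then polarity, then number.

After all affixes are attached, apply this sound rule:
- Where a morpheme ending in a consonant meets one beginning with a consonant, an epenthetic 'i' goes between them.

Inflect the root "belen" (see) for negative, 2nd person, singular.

Attach person 2nd person -el → belenel.
Attach polarity negative -id → belenelid.
Attach number singular -nob → belenelidnob.
Apply epenthesis: belenelidnob → belenelidinob.

belenelidinob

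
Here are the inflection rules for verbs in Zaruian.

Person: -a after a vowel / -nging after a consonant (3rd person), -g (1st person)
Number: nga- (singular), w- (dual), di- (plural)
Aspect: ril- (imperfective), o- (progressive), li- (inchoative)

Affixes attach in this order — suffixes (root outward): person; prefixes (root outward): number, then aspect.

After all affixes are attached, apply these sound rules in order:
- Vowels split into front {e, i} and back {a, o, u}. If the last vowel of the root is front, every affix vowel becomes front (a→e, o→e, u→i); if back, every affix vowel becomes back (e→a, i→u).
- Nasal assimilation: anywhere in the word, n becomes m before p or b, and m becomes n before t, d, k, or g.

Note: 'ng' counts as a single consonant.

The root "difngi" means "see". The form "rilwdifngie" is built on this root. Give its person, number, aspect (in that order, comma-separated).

Segment: ril-w-difngi-a.
person: -a/nging → 3rd person.
number: w- → dual.
aspect: ril- → imperfective.

3rd person, dual, imperfective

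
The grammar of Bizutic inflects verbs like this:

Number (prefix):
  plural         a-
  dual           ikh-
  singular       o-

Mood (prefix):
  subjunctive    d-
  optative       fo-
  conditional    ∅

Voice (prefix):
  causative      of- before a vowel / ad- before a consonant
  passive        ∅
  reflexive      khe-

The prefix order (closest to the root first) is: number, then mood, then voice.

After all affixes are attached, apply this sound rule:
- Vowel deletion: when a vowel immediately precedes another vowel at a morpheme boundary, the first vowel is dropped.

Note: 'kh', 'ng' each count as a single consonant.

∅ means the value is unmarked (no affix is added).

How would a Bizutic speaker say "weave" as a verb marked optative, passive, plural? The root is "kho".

fakho

Attach number plural a- → akho.
Attach mood optative fo- → foakho.
voice = passive: zero marking, form stays foakho.
Apply vowel deletion: foakho → fakho.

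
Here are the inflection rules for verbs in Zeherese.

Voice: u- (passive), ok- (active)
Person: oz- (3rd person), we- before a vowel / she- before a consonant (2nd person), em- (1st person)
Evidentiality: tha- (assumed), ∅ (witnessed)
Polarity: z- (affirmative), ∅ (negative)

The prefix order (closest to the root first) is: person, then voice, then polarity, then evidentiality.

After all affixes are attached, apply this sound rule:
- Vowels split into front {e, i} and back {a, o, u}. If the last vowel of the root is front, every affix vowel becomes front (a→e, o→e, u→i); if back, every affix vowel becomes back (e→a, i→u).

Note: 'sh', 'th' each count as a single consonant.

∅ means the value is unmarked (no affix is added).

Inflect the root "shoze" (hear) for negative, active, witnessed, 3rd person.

Attach person 3rd person oz- → ozshoze.
Attach voice active ok- → okozshoze.
polarity = negative: zero marking, form stays okozshoze.
evidentiality = witnessed: zero marking, form stays okozshoze.
Apply vowel harmony: okozshoze → ekezshoze.

ekezshoze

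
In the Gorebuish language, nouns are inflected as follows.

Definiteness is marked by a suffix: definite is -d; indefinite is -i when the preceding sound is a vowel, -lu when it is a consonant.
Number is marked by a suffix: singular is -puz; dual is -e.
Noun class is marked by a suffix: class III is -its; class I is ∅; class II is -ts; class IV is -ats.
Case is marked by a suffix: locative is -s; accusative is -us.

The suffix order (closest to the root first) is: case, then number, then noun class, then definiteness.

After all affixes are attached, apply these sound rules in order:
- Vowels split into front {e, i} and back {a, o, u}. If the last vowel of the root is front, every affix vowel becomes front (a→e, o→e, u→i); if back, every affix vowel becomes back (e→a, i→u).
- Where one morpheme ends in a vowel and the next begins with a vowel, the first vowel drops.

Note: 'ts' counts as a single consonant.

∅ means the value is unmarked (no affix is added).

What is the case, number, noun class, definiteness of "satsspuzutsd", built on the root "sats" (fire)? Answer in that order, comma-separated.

Segment: sats-s-puz-its-d.
case: -s → locative.
number: -puz → singular.
noun class: -its → class III.
definiteness: -d → definite.

locative, singular, class III, definite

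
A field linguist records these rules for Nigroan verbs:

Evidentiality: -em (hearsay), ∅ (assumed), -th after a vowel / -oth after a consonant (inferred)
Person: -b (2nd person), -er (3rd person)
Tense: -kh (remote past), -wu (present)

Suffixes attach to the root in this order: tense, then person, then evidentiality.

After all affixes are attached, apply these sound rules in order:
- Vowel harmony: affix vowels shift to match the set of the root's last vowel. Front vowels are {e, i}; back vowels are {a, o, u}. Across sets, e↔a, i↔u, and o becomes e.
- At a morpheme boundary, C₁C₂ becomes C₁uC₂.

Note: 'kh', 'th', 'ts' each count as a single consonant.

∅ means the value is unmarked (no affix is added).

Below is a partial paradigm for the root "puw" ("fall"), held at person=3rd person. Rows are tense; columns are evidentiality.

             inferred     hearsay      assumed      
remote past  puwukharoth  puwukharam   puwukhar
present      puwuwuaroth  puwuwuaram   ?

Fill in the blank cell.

Attach tense present -wu → puwwu.
Attach person 3rd person -er → puwwuer.
evidentiality = assumed: zero marking, form stays puwwuer.
Apply vowel harmony: puwwuer → puwwuar.
Apply epenthesis: puwwuar → puwuwuar.

puwuwuar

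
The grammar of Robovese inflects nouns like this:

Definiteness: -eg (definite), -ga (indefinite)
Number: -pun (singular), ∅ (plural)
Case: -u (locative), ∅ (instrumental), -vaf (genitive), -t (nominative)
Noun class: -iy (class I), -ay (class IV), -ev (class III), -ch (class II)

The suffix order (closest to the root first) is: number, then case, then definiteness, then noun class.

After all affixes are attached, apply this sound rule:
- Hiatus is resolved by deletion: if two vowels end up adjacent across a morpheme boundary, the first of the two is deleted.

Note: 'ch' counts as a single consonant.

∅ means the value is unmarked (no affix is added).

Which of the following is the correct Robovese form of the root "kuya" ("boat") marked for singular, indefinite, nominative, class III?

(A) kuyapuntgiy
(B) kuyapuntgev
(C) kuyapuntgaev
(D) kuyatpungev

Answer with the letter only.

Attach number singular -pun → kuyapun.
Attach case nominative -t → kuyapunt.
Attach definiteness indefinite -ga → kuyapuntga.
Attach noun class class III -ev → kuyapuntgaev.
Apply vowel deletion: kuyapuntgaev → kuyapuntgev.
So the correct form is kuyapuntgev, option (B).
(C) kuyapuntgaev is wrong: it fails to apply the sound rule(s).
(D) kuyatpungev is wrong: it has the affixes in the wrong order.
(A) kuyapuntgiy is wrong: it uses class I instead of class III for noun class.

B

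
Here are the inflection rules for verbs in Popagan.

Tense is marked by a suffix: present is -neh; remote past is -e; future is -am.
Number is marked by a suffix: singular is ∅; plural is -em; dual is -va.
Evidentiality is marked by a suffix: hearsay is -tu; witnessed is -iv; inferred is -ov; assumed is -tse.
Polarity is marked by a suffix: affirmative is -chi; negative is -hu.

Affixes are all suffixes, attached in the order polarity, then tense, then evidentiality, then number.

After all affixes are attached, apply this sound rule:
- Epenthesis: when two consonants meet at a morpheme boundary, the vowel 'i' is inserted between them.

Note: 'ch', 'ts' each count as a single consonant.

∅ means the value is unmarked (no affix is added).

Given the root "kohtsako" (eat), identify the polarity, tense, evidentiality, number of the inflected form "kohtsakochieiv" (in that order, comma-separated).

Segment: kohtsako-chi-e-iv.
polarity: -chi → affirmative.
tense: -e → remote past.
evidentiality: -iv → witnessed.
number: ∅ → singular.

affirmative, remote past, witnessed, singular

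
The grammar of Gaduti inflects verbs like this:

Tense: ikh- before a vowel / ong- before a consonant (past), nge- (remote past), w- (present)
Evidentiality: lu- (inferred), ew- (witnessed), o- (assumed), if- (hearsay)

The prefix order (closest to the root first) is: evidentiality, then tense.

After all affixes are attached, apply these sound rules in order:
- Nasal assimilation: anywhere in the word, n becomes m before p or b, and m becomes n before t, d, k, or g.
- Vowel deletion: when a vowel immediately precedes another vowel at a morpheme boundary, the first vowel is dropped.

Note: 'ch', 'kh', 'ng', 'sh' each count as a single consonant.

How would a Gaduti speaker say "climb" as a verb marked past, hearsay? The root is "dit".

Attach evidentiality hearsay if- → ifdit.
Attach tense past ikh- (before vowel 'i') → ikhifdit.
Nasal assimilation: no change.
Vowel deletion: no change.

ikhifdit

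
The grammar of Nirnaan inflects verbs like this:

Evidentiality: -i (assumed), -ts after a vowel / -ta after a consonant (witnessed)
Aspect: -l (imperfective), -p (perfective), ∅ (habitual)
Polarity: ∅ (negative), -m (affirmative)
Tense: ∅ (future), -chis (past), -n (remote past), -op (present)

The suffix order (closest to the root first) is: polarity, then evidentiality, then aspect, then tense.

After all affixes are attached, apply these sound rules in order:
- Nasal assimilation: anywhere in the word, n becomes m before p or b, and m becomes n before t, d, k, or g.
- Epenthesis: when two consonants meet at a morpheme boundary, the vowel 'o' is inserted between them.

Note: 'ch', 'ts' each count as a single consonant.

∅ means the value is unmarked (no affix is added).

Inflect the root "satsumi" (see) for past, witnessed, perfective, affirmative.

satsuminotapochis

Attach polarity affirmative -m → satsumim.
Attach evidentiality witnessed -ta (after consonant 'm') → satsumimta.
Attach aspect perfective -p → satsumimtap.
Attach tense past -chis → satsumimtapchis.
Apply nasal assimilation: satsumimtapchis → satsumintapchis.
Apply epenthesis: satsumintapchis → satsuminotapochis.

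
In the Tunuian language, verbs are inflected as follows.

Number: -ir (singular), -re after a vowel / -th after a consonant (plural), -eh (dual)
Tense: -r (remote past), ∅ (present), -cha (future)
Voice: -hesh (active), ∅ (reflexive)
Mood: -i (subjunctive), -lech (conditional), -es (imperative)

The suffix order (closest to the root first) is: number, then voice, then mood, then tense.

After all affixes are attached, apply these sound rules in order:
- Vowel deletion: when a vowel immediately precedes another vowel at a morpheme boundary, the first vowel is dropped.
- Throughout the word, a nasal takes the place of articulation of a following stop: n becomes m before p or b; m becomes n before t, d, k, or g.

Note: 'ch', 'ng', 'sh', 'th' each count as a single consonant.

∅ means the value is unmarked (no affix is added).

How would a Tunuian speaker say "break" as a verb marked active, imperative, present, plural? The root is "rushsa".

rushsareheshes

Attach number plural -re (after vowel 'a') → rushsare.
Attach voice active -hesh → rushsarehesh.
Attach mood imperative -es → rushsareheshes.
tense = present: zero marking, form stays rushsareheshes.
Vowel deletion: no change.
Nasal assimilation: no change.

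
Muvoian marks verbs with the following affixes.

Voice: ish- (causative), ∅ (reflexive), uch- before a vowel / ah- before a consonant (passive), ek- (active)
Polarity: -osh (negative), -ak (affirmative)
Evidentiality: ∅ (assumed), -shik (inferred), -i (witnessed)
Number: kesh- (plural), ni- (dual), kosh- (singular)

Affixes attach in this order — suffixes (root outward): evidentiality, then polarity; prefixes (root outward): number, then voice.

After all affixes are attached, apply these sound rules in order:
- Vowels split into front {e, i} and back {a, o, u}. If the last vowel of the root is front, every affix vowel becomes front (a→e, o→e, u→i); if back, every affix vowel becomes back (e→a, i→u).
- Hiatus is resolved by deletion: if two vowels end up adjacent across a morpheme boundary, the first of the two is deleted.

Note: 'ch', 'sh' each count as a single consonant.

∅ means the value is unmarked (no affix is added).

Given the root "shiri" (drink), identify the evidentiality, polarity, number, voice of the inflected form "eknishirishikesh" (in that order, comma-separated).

Segment: ek-ni-shiri-shik-osh.
evidentiality: -shik → inferred.
polarity: -osh → negative.
number: ni- → dual.
voice: ek- → active.

inferred, negative, dual, active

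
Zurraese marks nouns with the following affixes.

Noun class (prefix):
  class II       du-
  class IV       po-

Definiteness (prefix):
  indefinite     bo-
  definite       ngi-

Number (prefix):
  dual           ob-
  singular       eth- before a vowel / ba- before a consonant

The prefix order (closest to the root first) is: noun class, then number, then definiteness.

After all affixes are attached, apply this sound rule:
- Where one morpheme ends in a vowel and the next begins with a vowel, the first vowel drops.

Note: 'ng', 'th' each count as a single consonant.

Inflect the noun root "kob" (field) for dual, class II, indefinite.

Attach noun class class II du- → dukob.
Attach number dual ob- → obdukob.
Attach definiteness indefinite bo- → boobdukob.
Apply vowel deletion: boobdukob → bobdukob.

bobdukob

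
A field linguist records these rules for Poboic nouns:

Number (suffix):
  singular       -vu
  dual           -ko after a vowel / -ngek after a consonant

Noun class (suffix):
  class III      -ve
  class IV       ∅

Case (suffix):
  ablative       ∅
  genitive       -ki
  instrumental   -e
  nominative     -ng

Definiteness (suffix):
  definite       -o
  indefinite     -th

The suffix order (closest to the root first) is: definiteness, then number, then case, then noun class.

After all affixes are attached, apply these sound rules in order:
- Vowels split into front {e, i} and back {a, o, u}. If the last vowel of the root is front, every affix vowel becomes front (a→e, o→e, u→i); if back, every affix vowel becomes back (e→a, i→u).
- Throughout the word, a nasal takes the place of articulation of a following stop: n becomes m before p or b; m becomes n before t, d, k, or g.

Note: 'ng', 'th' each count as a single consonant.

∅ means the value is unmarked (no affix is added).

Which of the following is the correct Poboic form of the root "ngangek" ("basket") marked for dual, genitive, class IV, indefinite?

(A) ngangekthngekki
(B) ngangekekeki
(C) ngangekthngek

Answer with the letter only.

A

Attach definiteness indefinite -th → ngangekth.
Attach number dual -ngek (after consonant 'th') → ngangekthngek.
Attach case genitive -ki → ngangekthngekki.
noun class = class IV: zero marking, form stays ngangekthngekki.
Vowel harmony: no change.
Nasal assimilation: no change.
So the correct form is ngangekthngekki, option (A).
(B) ngangekekeki is wrong: it uses definite instead of indefinite for definiteness.
(C) ngangekthngek is wrong: it uses ablative instead of genitive for case.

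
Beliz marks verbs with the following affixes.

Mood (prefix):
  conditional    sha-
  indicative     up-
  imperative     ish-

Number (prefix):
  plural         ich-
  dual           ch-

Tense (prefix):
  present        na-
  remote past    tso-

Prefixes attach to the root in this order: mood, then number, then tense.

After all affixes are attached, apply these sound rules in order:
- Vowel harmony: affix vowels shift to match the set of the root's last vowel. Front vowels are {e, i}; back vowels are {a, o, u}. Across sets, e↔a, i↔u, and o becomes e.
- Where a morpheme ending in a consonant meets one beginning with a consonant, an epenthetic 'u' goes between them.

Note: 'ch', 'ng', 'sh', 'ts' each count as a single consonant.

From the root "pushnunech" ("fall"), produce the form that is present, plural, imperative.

neichishupushnunech

Attach mood imperative ish- → ishpushnunech.
Attach number plural ich- → ichishpushnunech.
Attach tense present na- → naichishpushnunech.
Apply vowel harmony: naichishpushnunech → neichishpushnunech.
Apply epenthesis: neichishpushnunech → neichishupushnunech.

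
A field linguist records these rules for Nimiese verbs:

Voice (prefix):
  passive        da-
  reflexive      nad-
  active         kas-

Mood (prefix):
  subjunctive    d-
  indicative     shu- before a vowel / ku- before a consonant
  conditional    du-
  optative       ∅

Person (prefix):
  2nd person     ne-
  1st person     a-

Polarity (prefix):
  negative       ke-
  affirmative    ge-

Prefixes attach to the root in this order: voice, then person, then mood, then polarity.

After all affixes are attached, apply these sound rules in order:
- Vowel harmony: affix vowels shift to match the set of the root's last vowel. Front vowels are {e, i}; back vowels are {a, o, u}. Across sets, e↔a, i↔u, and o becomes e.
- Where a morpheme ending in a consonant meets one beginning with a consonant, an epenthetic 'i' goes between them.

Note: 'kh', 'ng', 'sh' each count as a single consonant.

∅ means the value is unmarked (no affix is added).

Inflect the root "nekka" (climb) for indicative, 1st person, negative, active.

kashuakasinekka

Attach voice active kas- → kasnekka.
Attach person 1st person a- → akasnekka.
Attach mood indicative shu- (before vowel 'a') → shuakasnekka.
Attach polarity negative ke- → keshuakasnekka.
Apply vowel harmony: keshuakasnekka → kashuakasnekka.
Apply epenthesis: kashuakasnekka → kashuakasinekka.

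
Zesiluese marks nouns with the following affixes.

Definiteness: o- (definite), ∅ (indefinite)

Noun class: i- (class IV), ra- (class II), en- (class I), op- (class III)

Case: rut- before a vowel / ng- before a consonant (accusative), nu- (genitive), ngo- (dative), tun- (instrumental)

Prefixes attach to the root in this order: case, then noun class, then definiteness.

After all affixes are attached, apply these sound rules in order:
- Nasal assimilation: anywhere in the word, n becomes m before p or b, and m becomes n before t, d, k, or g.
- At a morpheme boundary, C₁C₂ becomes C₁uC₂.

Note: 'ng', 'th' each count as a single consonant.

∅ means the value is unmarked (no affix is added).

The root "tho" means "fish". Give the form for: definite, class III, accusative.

oopungutho

Attach case accusative ng- (before consonant 'th') → ngtho.
Attach noun class class III op- → opngtho.
Attach definiteness definite o- → oopngtho.
Nasal assimilation: no change.
Apply epenthesis: oopngtho → oopungutho.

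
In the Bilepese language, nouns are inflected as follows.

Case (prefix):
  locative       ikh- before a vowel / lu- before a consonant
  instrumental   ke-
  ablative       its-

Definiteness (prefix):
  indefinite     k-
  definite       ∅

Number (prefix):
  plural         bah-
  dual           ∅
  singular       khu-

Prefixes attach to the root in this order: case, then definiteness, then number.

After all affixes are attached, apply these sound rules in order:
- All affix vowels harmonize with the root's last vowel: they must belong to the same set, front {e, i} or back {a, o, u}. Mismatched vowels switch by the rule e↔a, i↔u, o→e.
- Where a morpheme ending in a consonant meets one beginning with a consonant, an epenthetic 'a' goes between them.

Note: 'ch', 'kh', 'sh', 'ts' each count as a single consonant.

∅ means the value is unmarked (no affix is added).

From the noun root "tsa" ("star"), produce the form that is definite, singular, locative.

khulutsa

Attach case locative lu- (before consonant 'ts') → lutsa.
definiteness = definite: zero marking, form stays lutsa.
Attach number singular khu- → khulutsa.
Vowel harmony: no change.
Epenthesis: no change.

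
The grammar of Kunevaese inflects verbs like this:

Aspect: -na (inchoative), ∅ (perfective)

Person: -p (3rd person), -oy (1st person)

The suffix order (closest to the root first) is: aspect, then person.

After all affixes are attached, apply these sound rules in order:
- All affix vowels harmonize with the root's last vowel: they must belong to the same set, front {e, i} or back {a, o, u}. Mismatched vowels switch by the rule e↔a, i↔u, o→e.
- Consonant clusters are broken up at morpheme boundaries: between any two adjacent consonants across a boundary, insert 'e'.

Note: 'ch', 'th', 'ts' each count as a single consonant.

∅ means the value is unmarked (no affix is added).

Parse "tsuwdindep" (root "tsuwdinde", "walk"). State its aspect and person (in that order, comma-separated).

Segment: tsuwdinde-p.
aspect: ∅ → perfective.
person: -p → 3rd person.

perfective, 3rd person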